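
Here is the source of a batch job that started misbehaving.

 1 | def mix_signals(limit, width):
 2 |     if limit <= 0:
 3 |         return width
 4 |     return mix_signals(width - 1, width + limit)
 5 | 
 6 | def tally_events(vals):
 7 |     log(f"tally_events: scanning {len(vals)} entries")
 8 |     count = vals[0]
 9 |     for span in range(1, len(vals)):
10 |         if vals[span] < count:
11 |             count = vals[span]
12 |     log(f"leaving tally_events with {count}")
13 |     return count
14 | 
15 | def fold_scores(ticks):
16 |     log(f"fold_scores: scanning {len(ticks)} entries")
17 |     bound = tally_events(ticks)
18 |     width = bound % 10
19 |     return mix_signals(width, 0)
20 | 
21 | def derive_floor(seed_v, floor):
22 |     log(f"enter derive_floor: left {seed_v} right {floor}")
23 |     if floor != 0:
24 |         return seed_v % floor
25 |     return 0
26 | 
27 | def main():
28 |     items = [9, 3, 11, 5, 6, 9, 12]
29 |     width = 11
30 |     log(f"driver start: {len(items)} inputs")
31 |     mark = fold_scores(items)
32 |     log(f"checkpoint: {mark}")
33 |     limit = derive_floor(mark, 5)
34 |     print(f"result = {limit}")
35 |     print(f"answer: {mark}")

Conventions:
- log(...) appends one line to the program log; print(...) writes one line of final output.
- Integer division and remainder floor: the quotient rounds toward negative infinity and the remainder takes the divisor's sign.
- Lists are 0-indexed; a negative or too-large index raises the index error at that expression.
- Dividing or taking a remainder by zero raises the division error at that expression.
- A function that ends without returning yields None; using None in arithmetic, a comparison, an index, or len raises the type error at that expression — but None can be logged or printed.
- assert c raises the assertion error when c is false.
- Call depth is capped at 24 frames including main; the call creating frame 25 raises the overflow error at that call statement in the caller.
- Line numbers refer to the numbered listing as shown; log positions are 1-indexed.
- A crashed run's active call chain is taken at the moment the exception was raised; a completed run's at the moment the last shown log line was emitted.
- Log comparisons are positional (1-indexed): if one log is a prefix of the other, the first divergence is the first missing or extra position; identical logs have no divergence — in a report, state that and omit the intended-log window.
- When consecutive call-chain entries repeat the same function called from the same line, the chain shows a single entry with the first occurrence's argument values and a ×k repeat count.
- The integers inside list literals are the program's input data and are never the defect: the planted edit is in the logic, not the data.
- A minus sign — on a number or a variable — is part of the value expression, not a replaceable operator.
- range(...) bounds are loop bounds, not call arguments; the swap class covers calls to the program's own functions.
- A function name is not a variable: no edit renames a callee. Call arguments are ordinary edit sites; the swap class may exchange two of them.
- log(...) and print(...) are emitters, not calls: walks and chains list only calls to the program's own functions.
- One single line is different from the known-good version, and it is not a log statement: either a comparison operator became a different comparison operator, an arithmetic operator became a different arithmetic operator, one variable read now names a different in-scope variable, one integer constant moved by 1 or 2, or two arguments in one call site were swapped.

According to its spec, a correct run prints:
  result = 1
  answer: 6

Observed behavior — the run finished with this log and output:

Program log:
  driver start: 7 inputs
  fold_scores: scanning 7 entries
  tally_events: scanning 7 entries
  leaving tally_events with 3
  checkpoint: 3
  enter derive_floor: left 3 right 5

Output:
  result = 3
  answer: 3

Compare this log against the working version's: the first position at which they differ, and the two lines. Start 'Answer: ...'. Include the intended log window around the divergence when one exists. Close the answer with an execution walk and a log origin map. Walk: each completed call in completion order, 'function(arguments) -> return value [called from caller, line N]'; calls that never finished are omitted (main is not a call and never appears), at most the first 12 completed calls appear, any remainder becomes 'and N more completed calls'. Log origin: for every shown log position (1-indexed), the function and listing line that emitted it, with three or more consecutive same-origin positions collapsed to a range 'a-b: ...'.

Answer: position 5 — the shown line 'checkpoint: 3' should read 'checkpoint: 6'.
Intended log window:
  3: tally_events: scanning 7 entries
  4: leaving tally_events with 3
  5: checkpoint: 6
  6: enter derive_floor: left 6 right 5
Execution walk:
  tally_events([9, 3, 11, 5, 6, 9, 12]) -> 3  [called from fold_scores, line 17]
  mix_signals(-1, 3) -> 3  [called from mix_signals, line 4]
  mix_signals(3, 0) -> 3  [called from fold_scores, line 19]
  fold_scores([9, 3, 11, 5, 6, 9, 12]) -> 3  [called from main, line 31]
  derive_floor(3, 5) -> 3  [called from main, line 33]
Log line origins:
  1: emitted by main (line 30)
  2: emitted by fold_scores (line 16)
  3: emitted by tally_events (line 7)
  4: emitted by tally_events (line 12)
  5: emitted by main (line 32)
  6: emitted by derive_floor (line 22)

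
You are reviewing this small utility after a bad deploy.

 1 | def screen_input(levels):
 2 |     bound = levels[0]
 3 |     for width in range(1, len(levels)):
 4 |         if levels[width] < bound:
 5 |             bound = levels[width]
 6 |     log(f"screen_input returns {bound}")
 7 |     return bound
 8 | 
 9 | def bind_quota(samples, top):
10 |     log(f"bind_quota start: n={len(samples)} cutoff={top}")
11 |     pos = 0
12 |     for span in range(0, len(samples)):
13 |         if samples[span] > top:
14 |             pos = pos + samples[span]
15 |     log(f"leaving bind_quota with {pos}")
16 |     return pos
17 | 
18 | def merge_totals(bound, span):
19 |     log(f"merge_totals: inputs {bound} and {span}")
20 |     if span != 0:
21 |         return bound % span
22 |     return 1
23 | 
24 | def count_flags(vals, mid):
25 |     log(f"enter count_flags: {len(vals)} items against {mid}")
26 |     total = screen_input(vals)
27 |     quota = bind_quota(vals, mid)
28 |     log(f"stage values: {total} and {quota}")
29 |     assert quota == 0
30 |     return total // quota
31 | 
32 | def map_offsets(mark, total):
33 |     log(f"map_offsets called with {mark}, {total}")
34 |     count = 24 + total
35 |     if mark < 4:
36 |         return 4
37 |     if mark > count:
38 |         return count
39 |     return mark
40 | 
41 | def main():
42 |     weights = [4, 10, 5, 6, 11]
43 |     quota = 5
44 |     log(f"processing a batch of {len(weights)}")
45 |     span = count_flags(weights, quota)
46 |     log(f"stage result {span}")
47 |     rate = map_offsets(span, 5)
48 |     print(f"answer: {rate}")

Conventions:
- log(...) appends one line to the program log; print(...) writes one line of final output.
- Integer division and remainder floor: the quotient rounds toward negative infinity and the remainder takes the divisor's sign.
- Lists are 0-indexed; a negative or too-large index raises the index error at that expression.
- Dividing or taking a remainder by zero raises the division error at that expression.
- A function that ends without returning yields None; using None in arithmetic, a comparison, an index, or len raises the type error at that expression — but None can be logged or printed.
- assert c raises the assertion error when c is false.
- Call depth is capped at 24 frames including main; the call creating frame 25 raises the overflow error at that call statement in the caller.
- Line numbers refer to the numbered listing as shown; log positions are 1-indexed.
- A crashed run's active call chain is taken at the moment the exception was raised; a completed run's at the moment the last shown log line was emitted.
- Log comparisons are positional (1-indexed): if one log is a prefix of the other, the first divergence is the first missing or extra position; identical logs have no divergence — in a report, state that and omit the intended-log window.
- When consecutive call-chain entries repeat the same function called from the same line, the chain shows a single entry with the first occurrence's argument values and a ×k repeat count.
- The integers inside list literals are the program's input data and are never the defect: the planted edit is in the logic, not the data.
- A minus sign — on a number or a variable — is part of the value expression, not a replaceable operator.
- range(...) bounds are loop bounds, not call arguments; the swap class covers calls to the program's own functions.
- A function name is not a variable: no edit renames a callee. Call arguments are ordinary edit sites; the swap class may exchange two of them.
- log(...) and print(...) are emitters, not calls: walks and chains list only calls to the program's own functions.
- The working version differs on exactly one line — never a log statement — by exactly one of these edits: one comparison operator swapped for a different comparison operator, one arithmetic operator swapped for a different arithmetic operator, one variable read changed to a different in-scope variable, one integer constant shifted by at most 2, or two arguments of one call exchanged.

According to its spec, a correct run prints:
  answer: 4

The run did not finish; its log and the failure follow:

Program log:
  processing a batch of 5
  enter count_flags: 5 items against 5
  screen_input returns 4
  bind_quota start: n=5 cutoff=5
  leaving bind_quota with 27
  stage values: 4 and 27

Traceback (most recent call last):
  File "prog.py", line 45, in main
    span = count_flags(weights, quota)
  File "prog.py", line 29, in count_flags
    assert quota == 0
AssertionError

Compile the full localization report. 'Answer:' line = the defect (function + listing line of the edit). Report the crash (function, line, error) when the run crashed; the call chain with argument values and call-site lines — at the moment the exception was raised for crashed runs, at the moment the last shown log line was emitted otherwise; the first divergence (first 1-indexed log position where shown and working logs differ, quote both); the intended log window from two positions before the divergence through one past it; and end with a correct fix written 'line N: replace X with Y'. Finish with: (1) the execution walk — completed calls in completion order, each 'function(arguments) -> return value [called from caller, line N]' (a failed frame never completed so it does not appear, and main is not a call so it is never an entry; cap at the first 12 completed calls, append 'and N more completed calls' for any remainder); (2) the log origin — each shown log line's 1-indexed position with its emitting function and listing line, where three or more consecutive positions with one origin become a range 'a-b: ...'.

Answer: the defect is in count_flags at line 29.
Core observation: After 6 matching log lines the faulty run goes silent, while the working version continues with 'stage result 0'.
Crash: count_flags, line 29, AssertionError.
Call chain: main -> count_flags([4, 10, 5, 6, 11], 5) (called at line 45).
First divergence: position 7 — the faulty run's log ends after 6 lines; the working version continues with 'stage result 0'.
Intended log window:
  5: leaving bind_quota with 27
  6: stage values: 4 and 27
  7: stage result 0
  8: map_offsets called with 0, 5
Execution walk:
  screen_input([4, 10, 5, 6, 11]) -> 4  [called from count_flags, line 26]
  bind_quota([4, 10, 5, 6, 11], 5) -> 27  [called from count_flags, line 27]
Log origins:
  1 — main, line 44
  2 — count_flags, line 25
  3 — screen_input, line 6
  4 — bind_quota, line 10
  5 — bind_quota, line 15
  6 — count_flags, line 28
A correct fix: line 29: replace `==` with `>`.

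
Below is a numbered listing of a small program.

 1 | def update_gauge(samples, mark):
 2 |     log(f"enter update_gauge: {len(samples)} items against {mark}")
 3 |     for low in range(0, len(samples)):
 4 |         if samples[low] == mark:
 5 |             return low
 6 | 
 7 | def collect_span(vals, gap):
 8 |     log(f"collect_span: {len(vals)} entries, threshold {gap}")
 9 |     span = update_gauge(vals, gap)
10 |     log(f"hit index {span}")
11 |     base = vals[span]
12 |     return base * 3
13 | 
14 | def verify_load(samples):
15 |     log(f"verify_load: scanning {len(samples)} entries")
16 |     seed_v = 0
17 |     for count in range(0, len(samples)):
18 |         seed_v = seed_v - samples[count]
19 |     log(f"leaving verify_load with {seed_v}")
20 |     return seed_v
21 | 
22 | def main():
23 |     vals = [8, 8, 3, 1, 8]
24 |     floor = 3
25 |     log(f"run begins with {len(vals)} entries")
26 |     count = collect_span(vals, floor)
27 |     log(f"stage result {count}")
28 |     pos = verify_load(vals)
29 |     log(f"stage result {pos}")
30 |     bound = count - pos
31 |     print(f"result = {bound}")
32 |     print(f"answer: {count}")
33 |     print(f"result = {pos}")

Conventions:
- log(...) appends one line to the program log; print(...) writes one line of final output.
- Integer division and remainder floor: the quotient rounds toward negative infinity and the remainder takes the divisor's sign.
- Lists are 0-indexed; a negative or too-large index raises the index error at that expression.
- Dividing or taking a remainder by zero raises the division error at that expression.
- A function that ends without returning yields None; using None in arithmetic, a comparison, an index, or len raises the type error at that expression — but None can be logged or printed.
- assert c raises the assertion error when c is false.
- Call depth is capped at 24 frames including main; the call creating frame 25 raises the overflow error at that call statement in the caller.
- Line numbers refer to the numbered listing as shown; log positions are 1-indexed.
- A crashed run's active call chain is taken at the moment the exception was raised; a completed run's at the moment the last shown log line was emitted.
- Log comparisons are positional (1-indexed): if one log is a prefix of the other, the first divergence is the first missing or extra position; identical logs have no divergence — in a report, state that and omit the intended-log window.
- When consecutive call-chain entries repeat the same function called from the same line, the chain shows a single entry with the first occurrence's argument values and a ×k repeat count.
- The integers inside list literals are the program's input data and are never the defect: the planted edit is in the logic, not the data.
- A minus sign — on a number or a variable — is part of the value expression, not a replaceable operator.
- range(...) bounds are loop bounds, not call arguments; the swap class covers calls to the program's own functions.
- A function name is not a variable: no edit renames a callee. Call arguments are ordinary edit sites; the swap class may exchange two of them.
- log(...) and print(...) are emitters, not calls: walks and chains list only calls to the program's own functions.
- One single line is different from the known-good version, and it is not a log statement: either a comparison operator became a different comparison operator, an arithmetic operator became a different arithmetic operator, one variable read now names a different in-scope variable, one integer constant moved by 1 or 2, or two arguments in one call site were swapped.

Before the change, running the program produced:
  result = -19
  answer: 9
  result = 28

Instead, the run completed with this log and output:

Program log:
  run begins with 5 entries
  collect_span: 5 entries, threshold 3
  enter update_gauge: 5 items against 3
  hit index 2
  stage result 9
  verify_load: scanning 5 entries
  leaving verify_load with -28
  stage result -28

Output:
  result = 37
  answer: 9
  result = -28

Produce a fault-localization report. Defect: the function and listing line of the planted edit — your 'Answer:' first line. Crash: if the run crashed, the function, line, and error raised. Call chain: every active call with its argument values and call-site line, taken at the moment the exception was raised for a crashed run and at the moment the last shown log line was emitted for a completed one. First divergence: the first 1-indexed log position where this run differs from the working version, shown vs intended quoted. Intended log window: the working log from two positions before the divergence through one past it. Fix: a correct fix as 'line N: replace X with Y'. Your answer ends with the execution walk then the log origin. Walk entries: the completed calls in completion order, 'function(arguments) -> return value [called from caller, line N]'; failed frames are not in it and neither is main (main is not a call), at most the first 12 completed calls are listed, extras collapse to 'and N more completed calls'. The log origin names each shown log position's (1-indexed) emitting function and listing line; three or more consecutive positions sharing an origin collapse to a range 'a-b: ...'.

Answer: the defect is in verify_load at line 18.
Key observation: The earliest visible damage is log position 7 — 'leaving verify_load with -28' rather than the intended 'leaving verify_load with 28'.
Call chain: main.
First divergence: position 7; shown 'leaving verify_load with -28' vs intended 'leaving verify_load with 28'.
Intended log window:
  5: stage result 9
  6: verify_load: scanning 5 entries
  7: leaving verify_load with 28
  8: stage result 28
Execution walk:
  update_gauge([8, 8, 3, 1, 8], 3) -> 2  [called from collect_span, line 9]
  collect_span([8, 8, 3, 1, 8], 3) -> 9  [called from main, line 26]
  verify_load([8, 8, 3, 1, 8]) -> -28  [called from main, line 28]
Log origin:
  1: logged in main at line 25
  2: logged in collect_span at line 8
  3: logged in update_gauge at line 2
  4: logged in collect_span at line 10
  5: logged in main at line 27
  6: logged in verify_load at line 15
  7: logged in verify_load at line 19
  8: logged in main at line 29
A correct fix: line 18: replace `-` with `+`.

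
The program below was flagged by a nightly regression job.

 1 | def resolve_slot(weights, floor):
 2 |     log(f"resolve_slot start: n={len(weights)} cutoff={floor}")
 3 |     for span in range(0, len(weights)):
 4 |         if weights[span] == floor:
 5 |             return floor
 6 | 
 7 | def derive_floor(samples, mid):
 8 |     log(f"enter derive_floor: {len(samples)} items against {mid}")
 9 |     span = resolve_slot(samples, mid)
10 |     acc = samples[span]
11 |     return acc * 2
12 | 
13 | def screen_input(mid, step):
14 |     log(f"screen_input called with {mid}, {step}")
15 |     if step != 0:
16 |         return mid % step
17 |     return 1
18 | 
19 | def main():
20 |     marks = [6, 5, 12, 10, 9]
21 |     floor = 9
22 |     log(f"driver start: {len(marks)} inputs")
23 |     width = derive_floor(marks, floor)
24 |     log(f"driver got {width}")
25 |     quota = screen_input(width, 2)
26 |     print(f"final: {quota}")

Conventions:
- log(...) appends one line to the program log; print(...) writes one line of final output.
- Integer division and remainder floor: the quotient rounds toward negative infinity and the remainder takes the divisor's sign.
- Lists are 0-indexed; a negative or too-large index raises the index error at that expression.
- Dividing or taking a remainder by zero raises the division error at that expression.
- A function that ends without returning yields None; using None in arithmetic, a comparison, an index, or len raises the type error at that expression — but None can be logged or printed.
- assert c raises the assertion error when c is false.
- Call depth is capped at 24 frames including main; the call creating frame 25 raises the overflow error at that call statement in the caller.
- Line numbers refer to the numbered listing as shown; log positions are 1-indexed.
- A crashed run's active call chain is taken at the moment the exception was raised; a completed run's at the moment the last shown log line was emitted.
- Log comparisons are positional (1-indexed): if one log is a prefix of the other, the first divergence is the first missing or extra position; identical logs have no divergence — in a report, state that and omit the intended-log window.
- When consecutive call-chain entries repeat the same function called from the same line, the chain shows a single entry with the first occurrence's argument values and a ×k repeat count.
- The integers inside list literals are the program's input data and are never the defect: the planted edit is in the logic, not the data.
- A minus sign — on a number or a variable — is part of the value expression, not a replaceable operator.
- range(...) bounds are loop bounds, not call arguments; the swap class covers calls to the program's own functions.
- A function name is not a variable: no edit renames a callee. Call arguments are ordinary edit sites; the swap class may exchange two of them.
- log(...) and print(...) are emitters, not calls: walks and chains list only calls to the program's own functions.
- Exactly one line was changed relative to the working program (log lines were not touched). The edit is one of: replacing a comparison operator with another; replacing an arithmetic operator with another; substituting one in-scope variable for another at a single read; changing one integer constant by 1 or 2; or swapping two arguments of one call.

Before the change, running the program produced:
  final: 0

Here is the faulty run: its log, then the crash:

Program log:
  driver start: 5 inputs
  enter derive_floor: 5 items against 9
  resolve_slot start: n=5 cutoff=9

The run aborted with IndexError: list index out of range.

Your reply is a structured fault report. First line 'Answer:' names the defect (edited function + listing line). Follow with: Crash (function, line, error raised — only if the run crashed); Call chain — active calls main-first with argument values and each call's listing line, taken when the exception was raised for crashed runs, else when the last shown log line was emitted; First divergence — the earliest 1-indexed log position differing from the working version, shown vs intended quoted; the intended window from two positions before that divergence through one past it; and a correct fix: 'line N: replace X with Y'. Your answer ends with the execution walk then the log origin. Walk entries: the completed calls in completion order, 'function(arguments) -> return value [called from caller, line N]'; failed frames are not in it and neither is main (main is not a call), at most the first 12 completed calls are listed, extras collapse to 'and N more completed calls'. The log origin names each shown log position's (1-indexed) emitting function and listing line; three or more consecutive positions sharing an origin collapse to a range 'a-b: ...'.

Answer: the defect is in resolve_slot at line 5.
The tell: A complete run would log 'driver got 18' next, but this one stopped at 3 lines.
Crash: derive_floor, line 10, IndexError.
Call chain: main -> derive_floor([6, 5, 12, 10, 9], 9) (called at line 23).
First divergence: position 4 — the faulty run's log ends after 3 lines; the working version continues with 'driver got 18'.
Intended log window:
  2: enter derive_floor: 5 items against 9
  3: resolve_slot start: n=5 cutoff=9
  4: driver got 18
  5: screen_input called with 18, 2
Execution walk:
  resolve_slot([6, 5, 12, 10, 9], 9) -> 9  [called from derive_floor, line 9]
Log line origins:
  1: logged in main at line 22
  2: logged in derive_floor at line 8
  3: logged in resolve_slot at line 2
A correct fix: line 5: replace `floor` with `span`.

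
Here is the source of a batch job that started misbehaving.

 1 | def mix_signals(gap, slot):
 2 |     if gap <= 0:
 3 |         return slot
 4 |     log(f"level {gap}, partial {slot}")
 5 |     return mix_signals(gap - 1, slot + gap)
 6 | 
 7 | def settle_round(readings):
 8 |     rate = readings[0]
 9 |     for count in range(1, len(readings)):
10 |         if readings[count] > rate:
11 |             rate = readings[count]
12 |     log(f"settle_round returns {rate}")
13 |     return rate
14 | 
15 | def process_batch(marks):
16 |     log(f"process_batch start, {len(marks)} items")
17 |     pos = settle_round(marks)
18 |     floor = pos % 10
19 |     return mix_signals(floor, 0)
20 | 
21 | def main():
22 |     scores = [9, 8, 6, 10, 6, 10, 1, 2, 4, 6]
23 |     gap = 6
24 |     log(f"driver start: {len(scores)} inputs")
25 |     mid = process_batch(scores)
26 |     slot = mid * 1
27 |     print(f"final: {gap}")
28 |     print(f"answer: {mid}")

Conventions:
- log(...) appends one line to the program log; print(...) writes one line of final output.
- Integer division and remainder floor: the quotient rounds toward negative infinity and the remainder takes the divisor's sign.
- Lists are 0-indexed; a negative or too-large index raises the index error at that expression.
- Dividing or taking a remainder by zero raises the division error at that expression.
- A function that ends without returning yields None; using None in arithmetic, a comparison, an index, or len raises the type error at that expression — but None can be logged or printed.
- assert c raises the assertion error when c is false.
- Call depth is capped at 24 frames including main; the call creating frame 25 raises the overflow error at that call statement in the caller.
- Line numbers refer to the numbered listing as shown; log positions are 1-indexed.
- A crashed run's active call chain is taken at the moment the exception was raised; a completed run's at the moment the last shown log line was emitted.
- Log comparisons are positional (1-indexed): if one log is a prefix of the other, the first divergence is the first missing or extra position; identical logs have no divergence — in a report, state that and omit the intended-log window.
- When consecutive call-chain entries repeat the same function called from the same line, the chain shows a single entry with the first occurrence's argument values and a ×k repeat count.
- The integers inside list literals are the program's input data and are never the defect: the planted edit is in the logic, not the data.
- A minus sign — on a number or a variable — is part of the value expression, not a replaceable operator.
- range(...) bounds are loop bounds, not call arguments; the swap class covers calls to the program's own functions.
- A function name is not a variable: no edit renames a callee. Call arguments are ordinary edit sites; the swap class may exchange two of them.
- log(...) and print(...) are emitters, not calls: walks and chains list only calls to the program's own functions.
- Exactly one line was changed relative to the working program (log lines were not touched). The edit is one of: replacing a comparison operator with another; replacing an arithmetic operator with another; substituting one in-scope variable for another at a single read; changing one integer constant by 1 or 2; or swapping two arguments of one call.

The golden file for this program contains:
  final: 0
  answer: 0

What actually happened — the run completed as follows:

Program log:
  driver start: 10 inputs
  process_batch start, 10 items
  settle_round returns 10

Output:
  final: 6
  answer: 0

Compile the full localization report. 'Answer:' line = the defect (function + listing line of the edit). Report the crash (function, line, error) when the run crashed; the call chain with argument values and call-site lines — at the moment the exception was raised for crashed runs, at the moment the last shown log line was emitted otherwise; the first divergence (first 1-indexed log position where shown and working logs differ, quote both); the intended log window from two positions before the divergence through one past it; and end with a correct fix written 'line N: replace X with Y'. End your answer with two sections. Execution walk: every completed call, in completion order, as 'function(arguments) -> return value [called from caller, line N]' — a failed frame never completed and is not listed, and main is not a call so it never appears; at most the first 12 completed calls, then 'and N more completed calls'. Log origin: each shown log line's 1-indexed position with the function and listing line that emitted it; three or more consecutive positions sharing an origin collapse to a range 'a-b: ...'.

Answer: the defect is in main at line 27.
Core observation: No log line changed; the fault shows up purely in the output.
Call chain: main -> process_batch([9, 8, 6, 10, 6, 10, 1, 2, 4, 6]) (called at line 25) -> settle_round([9, 8, 6, 10, 6, 10, 1, 2, 4, 6]) (called at line 17).
First divergence: none — the logs agree in full.
Execution walk:
  settle_round([9, 8, 6, 10, 6, 10, 1, 2, 4, 6]) -> 10  [called from process_batch, line 17]
  mix_signals(0, 0) -> 0  [called from process_batch, line 19]
  process_batch([9, 8, 6, 10, 6, 10, 1, 2, 4, 6]) -> 0  [called from main, line 25]
Origin of each log line:
  1: logged in main at line 24
  2: logged in process_batch at line 16
  3: logged in settle_round at line 12
A correct fix: line 27: replace `gap` with `slot`.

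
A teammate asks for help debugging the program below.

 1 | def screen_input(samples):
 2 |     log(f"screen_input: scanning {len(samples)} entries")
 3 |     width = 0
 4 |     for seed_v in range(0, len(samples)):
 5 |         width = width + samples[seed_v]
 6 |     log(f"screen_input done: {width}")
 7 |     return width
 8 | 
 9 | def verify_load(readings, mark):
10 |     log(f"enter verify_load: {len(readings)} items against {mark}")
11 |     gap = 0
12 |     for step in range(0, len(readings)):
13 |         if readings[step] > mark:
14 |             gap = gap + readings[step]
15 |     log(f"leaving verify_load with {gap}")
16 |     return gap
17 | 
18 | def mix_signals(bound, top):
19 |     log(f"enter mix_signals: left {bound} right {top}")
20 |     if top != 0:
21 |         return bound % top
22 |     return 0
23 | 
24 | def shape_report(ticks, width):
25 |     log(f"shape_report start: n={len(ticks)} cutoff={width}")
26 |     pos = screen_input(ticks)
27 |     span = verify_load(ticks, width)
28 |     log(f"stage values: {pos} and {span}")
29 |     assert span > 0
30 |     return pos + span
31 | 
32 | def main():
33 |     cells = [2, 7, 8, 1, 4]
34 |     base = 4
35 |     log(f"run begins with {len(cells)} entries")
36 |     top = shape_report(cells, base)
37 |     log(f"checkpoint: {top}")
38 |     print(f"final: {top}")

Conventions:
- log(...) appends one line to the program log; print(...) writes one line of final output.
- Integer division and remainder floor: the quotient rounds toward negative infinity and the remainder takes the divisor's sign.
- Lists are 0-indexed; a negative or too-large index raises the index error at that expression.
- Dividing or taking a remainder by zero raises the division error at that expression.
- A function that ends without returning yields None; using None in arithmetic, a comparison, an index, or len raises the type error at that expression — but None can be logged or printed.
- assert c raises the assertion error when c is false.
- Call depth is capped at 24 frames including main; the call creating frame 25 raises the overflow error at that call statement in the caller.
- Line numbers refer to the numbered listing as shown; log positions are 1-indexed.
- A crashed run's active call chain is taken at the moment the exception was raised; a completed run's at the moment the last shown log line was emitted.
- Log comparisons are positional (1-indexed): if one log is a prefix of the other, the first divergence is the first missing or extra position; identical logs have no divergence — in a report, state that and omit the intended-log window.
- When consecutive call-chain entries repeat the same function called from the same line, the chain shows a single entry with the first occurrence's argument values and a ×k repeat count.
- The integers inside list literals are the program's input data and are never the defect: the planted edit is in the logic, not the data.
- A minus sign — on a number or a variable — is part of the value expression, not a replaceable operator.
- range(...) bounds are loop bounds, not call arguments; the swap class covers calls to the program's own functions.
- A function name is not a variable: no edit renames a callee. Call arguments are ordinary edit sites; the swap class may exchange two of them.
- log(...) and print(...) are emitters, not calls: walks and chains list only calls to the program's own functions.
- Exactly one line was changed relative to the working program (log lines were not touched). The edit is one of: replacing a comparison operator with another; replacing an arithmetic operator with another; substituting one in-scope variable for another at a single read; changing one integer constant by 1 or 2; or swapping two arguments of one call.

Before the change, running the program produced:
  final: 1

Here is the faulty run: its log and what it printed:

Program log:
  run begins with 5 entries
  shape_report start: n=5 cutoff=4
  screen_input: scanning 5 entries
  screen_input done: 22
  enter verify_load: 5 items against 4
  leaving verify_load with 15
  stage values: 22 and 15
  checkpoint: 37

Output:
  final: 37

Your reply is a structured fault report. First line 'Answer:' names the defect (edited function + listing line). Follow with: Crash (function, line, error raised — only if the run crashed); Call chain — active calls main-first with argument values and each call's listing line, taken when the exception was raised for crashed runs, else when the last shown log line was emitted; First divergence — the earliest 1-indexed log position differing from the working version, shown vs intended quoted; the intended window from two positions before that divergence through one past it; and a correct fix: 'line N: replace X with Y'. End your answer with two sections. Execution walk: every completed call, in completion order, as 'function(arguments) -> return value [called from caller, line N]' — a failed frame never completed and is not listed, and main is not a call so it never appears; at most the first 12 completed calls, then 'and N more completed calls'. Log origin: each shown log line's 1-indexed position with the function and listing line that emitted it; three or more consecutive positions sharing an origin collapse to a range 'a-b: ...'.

Answer: the defect is in shape_report at line 30.
Key observation: At log position 8 the runs split — shown 'checkpoint: 37', but the working version logs 'checkpoint: 1'.
Call chain: main.
First divergence: position 8; shown 'checkpoint: 37' vs intended 'checkpoint: 1'.
Intended log window:
  6: leaving verify_load with 15
  7: stage values: 22 and 15
  8: checkpoint: 1
Execution walk:
  screen_input([2, 7, 8, 1, 4]) -> 22  [called from shape_report, line 26]
  verify_load([2, 7, 8, 1, 4], 4) -> 15  [called from shape_report, line 27]
  shape_report([2, 7, 8, 1, 4], 4) -> 37  [called from main, line 36]
Log origins:
  1 — main, line 35
  2 — shape_report, line 25
  3 — screen_input, line 2
  4 — screen_input, line 6
  5 — verify_load, line 10
  6 — verify_load, line 15
  7 — shape_report, line 28
  8 — main, line 37
A correct fix: line 30: replace `+` with `//`.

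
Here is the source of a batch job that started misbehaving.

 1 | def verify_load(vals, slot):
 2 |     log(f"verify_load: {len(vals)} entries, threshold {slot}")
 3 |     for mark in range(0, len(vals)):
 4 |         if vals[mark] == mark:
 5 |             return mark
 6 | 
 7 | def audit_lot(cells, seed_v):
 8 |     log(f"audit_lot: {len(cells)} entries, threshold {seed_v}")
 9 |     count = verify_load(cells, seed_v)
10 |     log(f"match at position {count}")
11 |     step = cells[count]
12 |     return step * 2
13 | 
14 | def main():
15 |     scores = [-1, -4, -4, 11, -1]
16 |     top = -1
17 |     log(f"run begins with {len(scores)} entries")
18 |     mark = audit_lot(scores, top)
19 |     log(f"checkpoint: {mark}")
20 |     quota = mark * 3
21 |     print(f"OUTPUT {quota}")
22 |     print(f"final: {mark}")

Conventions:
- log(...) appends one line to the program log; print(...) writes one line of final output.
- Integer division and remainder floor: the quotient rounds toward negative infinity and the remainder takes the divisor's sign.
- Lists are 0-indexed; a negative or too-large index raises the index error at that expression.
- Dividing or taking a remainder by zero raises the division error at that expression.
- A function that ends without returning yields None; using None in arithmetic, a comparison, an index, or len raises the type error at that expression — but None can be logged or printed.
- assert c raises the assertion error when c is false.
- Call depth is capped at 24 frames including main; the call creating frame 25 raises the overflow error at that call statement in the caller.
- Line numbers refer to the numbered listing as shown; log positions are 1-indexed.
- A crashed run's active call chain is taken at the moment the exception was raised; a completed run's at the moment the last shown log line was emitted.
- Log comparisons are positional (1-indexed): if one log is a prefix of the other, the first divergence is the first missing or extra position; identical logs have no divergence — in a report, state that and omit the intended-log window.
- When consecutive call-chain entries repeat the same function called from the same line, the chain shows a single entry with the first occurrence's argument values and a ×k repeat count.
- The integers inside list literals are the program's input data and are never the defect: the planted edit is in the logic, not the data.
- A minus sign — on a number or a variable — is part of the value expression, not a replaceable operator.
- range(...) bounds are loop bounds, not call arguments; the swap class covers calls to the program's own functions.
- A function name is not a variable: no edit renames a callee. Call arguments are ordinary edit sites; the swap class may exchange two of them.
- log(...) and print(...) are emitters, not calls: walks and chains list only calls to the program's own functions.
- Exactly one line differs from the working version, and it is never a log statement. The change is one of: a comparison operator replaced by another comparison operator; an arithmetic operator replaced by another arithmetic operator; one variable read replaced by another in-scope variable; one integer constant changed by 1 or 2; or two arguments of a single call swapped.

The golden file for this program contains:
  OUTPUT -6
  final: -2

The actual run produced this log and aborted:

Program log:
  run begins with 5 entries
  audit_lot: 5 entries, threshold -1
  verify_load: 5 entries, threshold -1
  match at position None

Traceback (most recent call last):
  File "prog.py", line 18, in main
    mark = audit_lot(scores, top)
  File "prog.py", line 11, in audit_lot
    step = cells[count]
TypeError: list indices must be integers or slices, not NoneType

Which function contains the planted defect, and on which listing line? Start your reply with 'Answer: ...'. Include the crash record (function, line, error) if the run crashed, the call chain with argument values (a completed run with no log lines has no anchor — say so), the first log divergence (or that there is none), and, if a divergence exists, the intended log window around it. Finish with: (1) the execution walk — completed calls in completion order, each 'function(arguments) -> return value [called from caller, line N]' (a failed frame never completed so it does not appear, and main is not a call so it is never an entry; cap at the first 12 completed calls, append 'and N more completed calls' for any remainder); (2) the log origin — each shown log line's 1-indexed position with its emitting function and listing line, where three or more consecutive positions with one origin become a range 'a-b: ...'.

Answer: the defect is in verify_load at line 4.
Key fact: The earliest visible damage is log position 4 — 'match at position None' rather than the intended 'match at position 0'.
Crash: audit_lot, line 11, TypeError.
Call chain: main -> audit_lot([-1, -4, -4, 11, -1], -1) (called at line 18).
First divergence: position 4 — shown 'match at position None', intended 'match at position 0'.
Intended log window:
  2: audit_lot: 5 entries, threshold -1
  3: verify_load: 5 entries, threshold -1
  4: match at position 0
  5: checkpoint: -2
Execution walk:
  verify_load([-1, -4, -4, 11, -1], -1) -> None  [called from audit_lot, line 9]
Log origins:
  1: logged in main at line 17
  2: logged in audit_lot at line 8
  3: logged in verify_load at line 2
  4: logged in audit_lot at line 10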